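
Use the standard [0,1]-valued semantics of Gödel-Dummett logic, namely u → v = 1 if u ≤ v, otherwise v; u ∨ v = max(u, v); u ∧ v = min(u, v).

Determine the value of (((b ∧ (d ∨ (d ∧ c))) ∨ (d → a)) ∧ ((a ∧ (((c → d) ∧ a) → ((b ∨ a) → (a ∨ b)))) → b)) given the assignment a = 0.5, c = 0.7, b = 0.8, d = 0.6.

0.60

(d ∧ c) = min(0.6, 0.7) = 0.6
(d ∨ (d ∧ c)) = max(0.6, 0.6) = 0.6
(b ∧ (d ∨ (d ∧ c))) = min(0.8, 0.6) = 0.6
(d → a): 0.6 > 0.5, so result = 0.5
((b ∧ (d ∨ (d ∧ c))) ∨ (d → a)) = max(0.6, 0.5) = 0.6
(c → d): 0.7 > 0.6, so result = 0.6
((c → d) ∧ a) = min(0.6, 0.5) = 0.5
(b ∨ a) = max(0.8, 0.5) = 0.8
(a ∨ b) = max(0.5, 0.8) = 0.8
((b ∨ a) → (a ∨ b)): 0.8 ≤ 0.8, so result = 1
(((c → d) ∧ a) → ((b ∨ a) → (a ∨ b))): 0.5 ≤ 1, so result = 1
(a ∧ (((c → d) ∧ a) → ((b ∨ a) → (a ∨ b)))) = min(0.5, 1) = 0.5
((a ∧ (((c → d) ∧ a) → ((b ∨ a) → (a ∨ b)))) → b): 0.5 ≤ 0.8, so result = 1
(((b ∧ (d ∨ (d ∧ c))) ∨ (d → a)) ∧ ((a ∧ (((c → d) ∧ a) → ((b ∨ a) → (a ∨ b)))) → b)) = min(0.6, 1) = 0.6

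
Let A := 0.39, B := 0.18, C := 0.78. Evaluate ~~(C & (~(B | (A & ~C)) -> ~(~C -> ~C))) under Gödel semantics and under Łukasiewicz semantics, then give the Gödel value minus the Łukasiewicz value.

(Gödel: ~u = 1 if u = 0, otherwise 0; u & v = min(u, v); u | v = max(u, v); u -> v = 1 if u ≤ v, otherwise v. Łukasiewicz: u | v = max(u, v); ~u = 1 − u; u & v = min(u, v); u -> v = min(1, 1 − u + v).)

0.78

Gödel evaluation:
  ~C: Gödel ¬ of 0.78 = 0 (operand ≠ 0)
  (A & ~C) = min(0.39, 0) = 0
  (B | (A & ~C)) = max(0.18, 0) = 0.18
  ~(B | (A & ~C)): Gödel ¬ of 0.18 = 0 (operand ≠ 0)
  ~C: Gödel ¬ of 0.78 = 0 (operand ≠ 0)
  ~C: Gödel ¬ of 0.78 = 0 (operand ≠ 0)
  (~C -> ~C): 0 ≤ 0, so result = 1
  ~(~C -> ~C): Gödel ¬ of 1 = 0 (operand ≠ 0)
  (~(B | (A & ~C)) -> ~(~C -> ~C)): 0 ≤ 0, so result = 1
  (C & (~(B | (A & ~C)) -> ~(~C -> ~C))) = min(0.78, 1) = 0.78
  ~(C & (~(B | (A & ~C)) -> ~(~C -> ~C))): Gödel ¬ of 0.78 = 0 (operand ≠ 0)
  ~~(C & (~(B | (A & ~C)) -> ~(~C -> ~C))): Gödel ¬ of 0 = 1 (operand is 0)
  Gödel value = 1
Łukasiewicz evaluation:
  ~C: Łukasiewicz ¬ gives 1 − 0.78 = 0.22
  (A & ~C) = min(0.39, 0.22) = 0.22
  (B | (A & ~C)) = max(0.18, 0.22) = 0.22
  ~(B | (A & ~C)): Łukasiewicz ¬ gives 1 − 0.22 = 0.78
  ~C: Łukasiewicz ¬ gives 1 − 0.78 = 0.22
  ~C: Łukasiewicz ¬ gives 1 − 0.78 = 0.22
  (~C -> ~C): min(1, 1 − 0.22 + 0.22) = 1
  ~(~C -> ~C): Łukasiewicz ¬ gives 1 − 1 = 0
  (~(B | (A & ~C)) -> ~(~C -> ~C)): min(1, 1 − 0.78 + 0) = 0.22
  (C & (~(B | (A & ~C)) -> ~(~C -> ~C))) = min(0.78, 0.22) = 0.22
  ~(C & (~(B | (A & ~C)) -> ~(~C -> ~C))): Łukasiewicz ¬ gives 1 − 0.22 = 0.78
  ~~(C & (~(B | (A & ~C)) -> ~(~C -> ~C))): Łukasiewicz ¬ gives 1 − 0.78 = 0.22
  Łukasiewicz value = 0.22
Difference: 1 − 0.22 = 0.78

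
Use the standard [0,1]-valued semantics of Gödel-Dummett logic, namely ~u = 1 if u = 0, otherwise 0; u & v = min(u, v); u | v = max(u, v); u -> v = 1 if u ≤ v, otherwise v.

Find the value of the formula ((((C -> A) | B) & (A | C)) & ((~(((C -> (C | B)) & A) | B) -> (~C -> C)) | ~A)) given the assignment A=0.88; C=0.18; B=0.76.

(C -> A): 0.18 ≤ 0.88, so result = 1
((C -> A) | B) = max(1, 0.76) = 1
(A | C) = max(0.88, 0.18) = 0.88
(((C -> A) | B) & (A | C)) = min(1, 0.88) = 0.88
(C | B) = max(0.18, 0.76) = 0.76
(C -> (C | B)): 0.18 ≤ 0.76, so result = 1
((C -> (C | B)) & A) = min(1, 0.88) = 0.88
(((C -> (C | B)) & A) | B) = max(0.88, 0.76) = 0.88
~(((C -> (C | B)) & A) | B): Gödel ¬ of 0.88 = 0 (operand ≠ 0)
~C: Gödel ¬ of 0.18 = 0 (operand ≠ 0)
(~C -> C): 0 ≤ 0.18, so result = 1
(~(((C -> (C | B)) & A) | B) -> (~C -> C)): 0 ≤ 1, so result = 1
~A: Gödel ¬ of 0.88 = 0 (operand ≠ 0)
((~(((C -> (C | B)) & A) | B) -> (~C -> C)) | ~A) = max(1, 0) = 1
((((C -> A) | B) & (A | C)) & ((~(((C -> (C | B)) & A) | B) -> (~C -> C)) | ~A)) = min(0.88, 1) = 0.88

0.88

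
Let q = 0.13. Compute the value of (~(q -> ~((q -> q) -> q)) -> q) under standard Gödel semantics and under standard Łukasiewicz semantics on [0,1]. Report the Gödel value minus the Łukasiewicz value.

Gödel evaluation:
  (q -> q): 0.13 ≤ 0.13, so result = 1
  ((q -> q) -> q): 1 > 0.13, so result = 0.13
  ~((q -> q) -> q): Gödel ¬ of 0.13 = 0 (operand ≠ 0)
  (q -> ~((q -> q) -> q)): 0.13 > 0, so result = 0
  ~(q -> ~((q -> q) -> q)): Gödel ¬ of 0 = 1 (operand is 0)
  (~(q -> ~((q -> q) -> q)) -> q): 1 > 0.13, so result = 0.13
  Gödel value = 0.13
Łukasiewicz evaluation:
  (q -> q): min(1, 1 − 0.13 + 0.13) = 1
  ((q -> q) -> q): min(1, 1 − 1 + 0.13) = 0.13
  ~((q -> q) -> q): Łukasiewicz ¬ gives 1 − 0.13 = 0.87
  (q -> ~((q -> q) -> q)): min(1, 1 − 0.13 + 0.87) = 1
  ~(q -> ~((q -> q) -> q)): Łukasiewicz ¬ gives 1 − 1 = 0
  (~(q -> ~((q -> q) -> q)) -> q): min(1, 1 − 0 + 0.13) = 1
  Łukasiewicz value = 1
Difference: 0.13 − 1 = -0.87

-0.87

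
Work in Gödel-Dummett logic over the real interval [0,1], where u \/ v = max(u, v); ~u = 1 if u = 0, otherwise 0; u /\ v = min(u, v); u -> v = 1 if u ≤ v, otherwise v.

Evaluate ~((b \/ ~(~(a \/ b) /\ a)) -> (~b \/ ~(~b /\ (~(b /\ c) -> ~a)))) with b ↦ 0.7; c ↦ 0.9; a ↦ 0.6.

(a \/ b) = max(0.6, 0.7) = 0.7
~(a \/ b): Gödel ¬ of 0.7 = 0 (operand ≠ 0)
(~(a \/ b) /\ a) = min(0, 0.6) = 0
~(~(a \/ b) /\ a): Gödel ¬ of 0 = 1 (operand is 0)
(b \/ ~(~(a \/ b) /\ a)) = max(0.7, 1) = 1
~b: Gödel ¬ of 0.7 = 0 (operand ≠ 0)
~b: Gödel ¬ of 0.7 = 0 (operand ≠ 0)
(b /\ c) = min(0.7, 0.9) = 0.7
~(b /\ c): Gödel ¬ of 0.7 = 0 (operand ≠ 0)
~a: Gödel ¬ of 0.6 = 0 (operand ≠ 0)
(~(b /\ c) -> ~a): 0 ≤ 0, so result = 1
(~b /\ (~(b /\ c) -> ~a)) = min(0, 1) = 0
~(~b /\ (~(b /\ c) -> ~a)): Gödel ¬ of 0 = 1 (operand is 0)
(~b \/ ~(~b /\ (~(b /\ c) -> ~a))) = max(0, 1) = 1
((b \/ ~(~(a \/ b) /\ a)) -> (~b \/ ~(~b /\ (~(b /\ c) -> ~a)))): 1 ≤ 1, so result = 1
~((b \/ ~(~(a \/ b) /\ a)) -> (~b \/ ~(~b /\ (~(b /\ c) -> ~a)))): Gödel ¬ of 1 = 0 (operand ≠ 0)

0.00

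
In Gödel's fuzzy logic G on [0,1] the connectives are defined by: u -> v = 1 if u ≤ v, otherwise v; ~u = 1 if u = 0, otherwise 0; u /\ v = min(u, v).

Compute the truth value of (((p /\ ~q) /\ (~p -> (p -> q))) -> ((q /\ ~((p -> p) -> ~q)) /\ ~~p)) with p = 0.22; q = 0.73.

1.00

~q: Gödel ¬ of 0.73 = 0 (operand ≠ 0)
(p /\ ~q) = min(0.22, 0) = 0
~p: Gödel ¬ of 0.22 = 0 (operand ≠ 0)
(p -> q): 0.22 ≤ 0.73, so result = 1
(~p -> (p -> q)): 0 ≤ 1, so result = 1
((p /\ ~q) /\ (~p -> (p -> q))) = min(0, 1) = 0
(p -> p): 0.22 ≤ 0.22, so result = 1
~q: Gödel ¬ of 0.73 = 0 (operand ≠ 0)
((p -> p) -> ~q): 1 > 0, so result = 0
~((p -> p) -> ~q): Gödel ¬ of 0 = 1 (operand is 0)
(q /\ ~((p -> p) -> ~q)) = min(0.73, 1) = 0.73
~p: Gödel ¬ of 0.22 = 0 (operand ≠ 0)
~~p: Gödel ¬ of 0 = 1 (operand is 0)
((q /\ ~((p -> p) -> ~q)) /\ ~~p) = min(0.73, 1) = 0.73
(((p /\ ~q) /\ (~p -> (p -> q))) -> ((q /\ ~((p -> p) -> ~q)) /\ ~~p)): 0 ≤ 0.73, so result = 1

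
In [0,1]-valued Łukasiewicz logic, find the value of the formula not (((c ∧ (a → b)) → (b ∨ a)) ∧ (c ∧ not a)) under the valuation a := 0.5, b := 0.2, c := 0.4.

(a → b): min(1, 1 − 0.5 + 0.2) = 0.7
(c ∧ (a → b)) = min(0.4, 0.7) = 0.4
(b ∨ a) = max(0.2, 0.5) = 0.5
((c ∧ (a → b)) → (b ∨ a)): min(1, 1 − 0.4 + 0.5) = 1
not a: Łukasiewicz ¬ gives 1 − 0.5 = 0.5
(c ∧ not a) = min(0.4, 0.5) = 0.4
(((c ∧ (a → b)) → (b ∨ a)) ∧ (c ∧ not a)) = min(1, 0.4) = 0.4
not (((c ∧ (a → b)) → (b ∨ a)) ∧ (c ∧ not a)): Łukasiewicz ¬ gives 1 − 0.4 = 0.6

0.60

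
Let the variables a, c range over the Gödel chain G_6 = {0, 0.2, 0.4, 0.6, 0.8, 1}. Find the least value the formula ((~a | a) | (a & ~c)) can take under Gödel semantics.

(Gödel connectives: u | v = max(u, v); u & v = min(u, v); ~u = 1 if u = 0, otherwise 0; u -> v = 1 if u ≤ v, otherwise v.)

The minimum is attained at a = 0.2, c = 0:
  ~a: Gödel ¬ of 0.2 = 0 (operand ≠ 0)
  (~a | a) = max(0, 0.2) = 0.2
  ~c: Gödel ¬ of 0 = 1 (operand is 0)
  (a & ~c) = min(0.2, 1) = 0.2
  ((~a | a) | (a & ~c)) = max(0.2, 0.2) = 0.2
Checking all 36 assignments confirms none give a value below 0.20.

0.20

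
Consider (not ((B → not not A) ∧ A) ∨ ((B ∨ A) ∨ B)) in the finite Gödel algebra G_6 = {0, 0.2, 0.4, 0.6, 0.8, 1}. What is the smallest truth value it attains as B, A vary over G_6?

0.20

The minimum is attained at B = 0, A = 0.2:
  not A: Gödel ¬ of 0.2 = 0 (operand ≠ 0)
  not not A: Gödel ¬ of 0 = 1 (operand is 0)
  (B → not not A): 0 ≤ 1, so result = 1
  ((B → not not A) ∧ A) = min(1, 0.2) = 0.2
  not ((B → not not A) ∧ A): Gödel ¬ of 0.2 = 0 (operand ≠ 0)
  (B ∨ A) = max(0, 0.2) = 0.2
  ((B ∨ A) ∨ B) = max(0.2, 0) = 0.2
  (not ((B → not not A) ∧ A) ∨ ((B ∨ A) ∨ B)) = max(0, 0.2) = 0.2
Checking all 36 assignments confirms none give a value below 0.20.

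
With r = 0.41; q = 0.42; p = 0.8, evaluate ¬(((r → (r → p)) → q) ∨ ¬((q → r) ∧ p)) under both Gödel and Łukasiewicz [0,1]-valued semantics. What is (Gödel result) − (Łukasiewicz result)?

-0.58

Gödel evaluation:
  (r → p): 0.41 ≤ 0.8, so result = 1
  (r → (r → p)): 0.41 ≤ 1, so result = 1
  ((r → (r → p)) → q): 1 > 0.42, so result = 0.42
  (q → r): 0.42 > 0.41, so result = 0.41
  ((q → r) ∧ p) = min(0.41, 0.8) = 0.41
  ¬((q → r) ∧ p): Gödel ¬ of 0.41 = 0 (operand ≠ 0)
  (((r → (r → p)) → q) ∨ ¬((q → r) ∧ p)) = max(0.42, 0) = 0.42
  ¬(((r → (r → p)) → q) ∨ ¬((q → r) ∧ p)): Gödel ¬ of 0.42 = 0 (operand ≠ 0)
  Gödel value = 0
Łukasiewicz evaluation:
  (r → p): min(1, 1 − 0.41 + 0.8) = 1
  (r → (r → p)): min(1, 1 − 0.41 + 1) = 1
  ((r → (r → p)) → q): min(1, 1 − 1 + 0.42) = 0.42
  (q → r): min(1, 1 − 0.42 + 0.41) = 0.99
  ((q → r) ∧ p) = min(0.99, 0.8) = 0.8
  ¬((q → r) ∧ p): Łukasiewicz ¬ gives 1 − 0.8 = 0.2
  (((r → (r → p)) → q) ∨ ¬((q → r) ∧ p)) = max(0.42, 0.2) = 0.42
  ¬(((r → (r → p)) → q) ∨ ¬((q → r) ∧ p)): Łukasiewicz ¬ gives 1 − 0.42 = 0.58
  Łukasiewicz value = 0.58
Difference: 0 − 0.58 = -0.58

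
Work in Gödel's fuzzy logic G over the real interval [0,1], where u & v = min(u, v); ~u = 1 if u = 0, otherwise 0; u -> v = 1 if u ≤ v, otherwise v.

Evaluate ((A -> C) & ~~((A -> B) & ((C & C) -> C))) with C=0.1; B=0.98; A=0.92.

0.10

(A -> C): 0.92 > 0.1, so result = 0.1
(A -> B): 0.92 ≤ 0.98, so result = 1
(C & C) = min(0.1, 0.1) = 0.1
((C & C) -> C): 0.1 ≤ 0.1, so result = 1
((A -> B) & ((C & C) -> C)) = min(1, 1) = 1
~((A -> B) & ((C & C) -> C)): Gödel ¬ of 1 = 0 (operand ≠ 0)
~~((A -> B) & ((C & C) -> C)): Gödel ¬ of 0 = 1 (operand is 0)
((A -> C) & ~~((A -> B) & ((C & C) -> C))) = min(0.1, 1) = 0.1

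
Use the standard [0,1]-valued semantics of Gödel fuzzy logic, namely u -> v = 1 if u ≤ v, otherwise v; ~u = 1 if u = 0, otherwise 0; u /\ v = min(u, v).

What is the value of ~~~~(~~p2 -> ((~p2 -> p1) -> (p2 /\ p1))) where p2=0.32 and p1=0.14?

~p2: Gödel ¬ of 0.32 = 0 (operand ≠ 0)
~~p2: Gödel ¬ of 0 = 1 (operand is 0)
~p2: Gödel ¬ of 0.32 = 0 (operand ≠ 0)
(~p2 -> p1): 0 ≤ 0.14, so result = 1
(p2 /\ p1) = min(0.32, 0.14) = 0.14
((~p2 -> p1) -> (p2 /\ p1)): 1 > 0.14, so result = 0.14
(~~p2 -> ((~p2 -> p1) -> (p2 /\ p1))): 1 > 0.14, so result = 0.14
~(~~p2 -> ((~p2 -> p1) -> (p2 /\ p1))): Gödel ¬ of 0.14 = 0 (operand ≠ 0)
~~(~~p2 -> ((~p2 -> p1) -> (p2 /\ p1))): Gödel ¬ of 0 = 1 (operand is 0)
~~~(~~p2 -> ((~p2 -> p1) -> (p2 /\ p1))): Gödel ¬ of 1 = 0 (operand ≠ 0)
~~~~(~~p2 -> ((~p2 -> p1) -> (p2 /\ p1))): Gödel ¬ of 0 = 1 (operand is 0)

1.00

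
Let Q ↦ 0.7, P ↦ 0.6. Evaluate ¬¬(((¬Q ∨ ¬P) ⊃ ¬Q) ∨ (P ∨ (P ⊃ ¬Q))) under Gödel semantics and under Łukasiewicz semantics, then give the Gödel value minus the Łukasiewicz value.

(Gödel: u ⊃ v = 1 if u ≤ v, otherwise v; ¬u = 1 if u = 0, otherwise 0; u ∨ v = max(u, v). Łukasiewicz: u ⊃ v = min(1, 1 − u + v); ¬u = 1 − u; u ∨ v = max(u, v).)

0.10

Gödel evaluation:
  ¬Q: Gödel ¬ of 0.7 = 0 (operand ≠ 0)
  ¬P: Gödel ¬ of 0.6 = 0 (operand ≠ 0)
  (¬Q ∨ ¬P) = max(0, 0) = 0
  ¬Q: Gödel ¬ of 0.7 = 0 (operand ≠ 0)
  ((¬Q ∨ ¬P) ⊃ ¬Q): 0 ≤ 0, so result = 1
  ¬Q: Gödel ¬ of 0.7 = 0 (operand ≠ 0)
  (P ⊃ ¬Q): 0.6 > 0, so result = 0
  (P ∨ (P ⊃ ¬Q)) = max(0.6, 0) = 0.6
  (((¬Q ∨ ¬P) ⊃ ¬Q) ∨ (P ∨ (P ⊃ ¬Q))) = max(1, 0.6) = 1
  ¬(((¬Q ∨ ¬P) ⊃ ¬Q) ∨ (P ∨ (P ⊃ ¬Q))): Gödel ¬ of 1 = 0 (operand ≠ 0)
  ¬¬(((¬Q ∨ ¬P) ⊃ ¬Q) ∨ (P ∨ (P ⊃ ¬Q))): Gödel ¬ of 0 = 1 (operand is 0)
  Gödel value = 1
Łukasiewicz evaluation:
  ¬Q: Łukasiewicz ¬ gives 1 − 0.7 = 0.3
  ¬P: Łukasiewicz ¬ gives 1 − 0.6 = 0.4
  (¬Q ∨ ¬P) = max(0.3, 0.4) = 0.4
  ¬Q: Łukasiewicz ¬ gives 1 − 0.7 = 0.3
  ((¬Q ∨ ¬P) ⊃ ¬Q): min(1, 1 − 0.4 + 0.3) = 0.9
  ¬Q: Łukasiewicz ¬ gives 1 − 0.7 = 0.3
  (P ⊃ ¬Q): min(1, 1 − 0.6 + 0.3) = 0.7
  (P ∨ (P ⊃ ¬Q)) = max(0.6, 0.7) = 0.7
  (((¬Q ∨ ¬P) ⊃ ¬Q) ∨ (P ∨ (P ⊃ ¬Q))) = max(0.9, 0.7) = 0.9
  ¬(((¬Q ∨ ¬P) ⊃ ¬Q) ∨ (P ∨ (P ⊃ ¬Q))): Łukasiewicz ¬ gives 1 − 0.9 = 0.1
  ¬¬(((¬Q ∨ ¬P) ⊃ ¬Q) ∨ (P ∨ (P ⊃ ¬Q))): Łukasiewicz ¬ gives 1 − 0.1 = 0.9
  Łukasiewicz value = 0.9
Difference: 1 − 0.9 = 0.10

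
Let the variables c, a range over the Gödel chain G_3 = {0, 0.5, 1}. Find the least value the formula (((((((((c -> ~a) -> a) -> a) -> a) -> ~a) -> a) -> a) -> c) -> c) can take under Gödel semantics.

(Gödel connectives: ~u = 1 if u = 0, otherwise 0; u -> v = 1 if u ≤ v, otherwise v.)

The minimum is attained at c = 0.5, a = 0.5:
  ~a: Gödel ¬ of 0.5 = 0 (operand ≠ 0)
  (c -> ~a): 0.5 > 0, so result = 0
  ((c -> ~a) -> a): 0 ≤ 0.5, so result = 1
  (((c -> ~a) -> a) -> a): 1 > 0.5, so result = 0.5
  ((((c -> ~a) -> a) -> a) -> a): 0.5 ≤ 0.5, so result = 1
  ~a: Gödel ¬ of 0.5 = 0 (operand ≠ 0)
  (((((c -> ~a) -> a) -> a) -> a) -> ~a): 1 > 0, so result = 0
  ((((((c -> ~a) -> a) -> a) -> a) -> ~a) -> a): 0 ≤ 0.5, so result = 1
  (((((((c -> ~a) -> a) -> a) -> a) -> ~a) -> a) -> a): 1 > 0.5, so result = 0.5
  ((((((((c -> ~a) -> a) -> a) -> a) -> ~a) -> a) -> a) -> c): 0.5 ≤ 0.5, so result = 1
  (((((((((c -> ~a) -> a) -> a) -> a) -> ~a) -> a) -> a) -> c) -> c): 1 > 0.5, so result = 0.5
Checking all 9 assignments confirms none give a value below 0.50.

0.50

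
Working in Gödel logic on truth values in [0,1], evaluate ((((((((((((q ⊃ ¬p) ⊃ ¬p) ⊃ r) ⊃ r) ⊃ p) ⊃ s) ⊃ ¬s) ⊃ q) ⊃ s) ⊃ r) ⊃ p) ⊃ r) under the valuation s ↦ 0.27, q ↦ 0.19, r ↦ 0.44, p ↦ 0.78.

¬p: Gödel ¬ of 0.78 = 0 (operand ≠ 0)
(q ⊃ ¬p): 0.19 > 0, so result = 0
¬p: Gödel ¬ of 0.78 = 0 (operand ≠ 0)
((q ⊃ ¬p) ⊃ ¬p): 0 ≤ 0, so result = 1
(((q ⊃ ¬p) ⊃ ¬p) ⊃ r): 1 > 0.44, so result = 0.44
((((q ⊃ ¬p) ⊃ ¬p) ⊃ r) ⊃ r): 0.44 ≤ 0.44, so result = 1
(((((q ⊃ ¬p) ⊃ ¬p) ⊃ r) ⊃ r) ⊃ p): 1 > 0.78, so result = 0.78
((((((q ⊃ ¬p) ⊃ ¬p) ⊃ r) ⊃ r) ⊃ p) ⊃ s): 0.78 > 0.27, so result = 0.27
¬s: Gödel ¬ of 0.27 = 0 (operand ≠ 0)
(((((((q ⊃ ¬p) ⊃ ¬p) ⊃ r) ⊃ r) ⊃ p) ⊃ s) ⊃ ¬s): 0.27 > 0, so result = 0
((((((((q ⊃ ¬p) ⊃ ¬p) ⊃ r) ⊃ r) ⊃ p) ⊃ s) ⊃ ¬s) ⊃ q): 0 ≤ 0.19, so result = 1
(((((((((q ⊃ ¬p) ⊃ ¬p) ⊃ r) ⊃ r) ⊃ p) ⊃ s) ⊃ ¬s) ⊃ q) ⊃ s): 1 > 0.27, so result = 0.27
((((((((((q ⊃ ¬p) ⊃ ¬p) ⊃ r) ⊃ r) ⊃ p) ⊃ s) ⊃ ¬s) ⊃ q) ⊃ s) ⊃ r): 0.27 ≤ 0.44, so result = 1
(((((((((((q ⊃ ¬p) ⊃ ¬p) ⊃ r) ⊃ r) ⊃ p) ⊃ s) ⊃ ¬s) ⊃ q) ⊃ s) ⊃ r) ⊃ p): 1 > 0.78, so result = 0.78
((((((((((((q ⊃ ¬p) ⊃ ¬p) ⊃ r) ⊃ r) ⊃ p) ⊃ s) ⊃ ¬s) ⊃ q) ⊃ s) ⊃ r) ⊃ p) ⊃ r): 0.78 > 0.44, so result = 0.44

0.44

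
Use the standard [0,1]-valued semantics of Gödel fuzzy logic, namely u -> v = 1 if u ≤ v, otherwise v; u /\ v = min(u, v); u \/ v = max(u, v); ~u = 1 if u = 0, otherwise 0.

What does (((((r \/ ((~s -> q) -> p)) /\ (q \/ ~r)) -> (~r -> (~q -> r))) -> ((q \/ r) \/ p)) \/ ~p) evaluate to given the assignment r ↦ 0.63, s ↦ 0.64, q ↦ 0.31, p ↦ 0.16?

0.63

~s: Gödel ¬ of 0.64 = 0 (operand ≠ 0)
(~s -> q): 0 ≤ 0.31, so result = 1
((~s -> q) -> p): 1 > 0.16, so result = 0.16
(r \/ ((~s -> q) -> p)) = max(0.63, 0.16) = 0.63
~r: Gödel ¬ of 0.63 = 0 (operand ≠ 0)
(q \/ ~r) = max(0.31, 0) = 0.31
((r \/ ((~s -> q) -> p)) /\ (q \/ ~r)) = min(0.63, 0.31) = 0.31
~r: Gödel ¬ of 0.63 = 0 (operand ≠ 0)
~q: Gödel ¬ of 0.31 = 0 (operand ≠ 0)
(~q -> r): 0 ≤ 0.63, so result = 1
(~r -> (~q -> r)): 0 ≤ 1, so result = 1
(((r \/ ((~s -> q) -> p)) /\ (q \/ ~r)) -> (~r -> (~q -> r))): 0.31 ≤ 1, so result = 1
(q \/ r) = max(0.31, 0.63) = 0.63
((q \/ r) \/ p) = max(0.63, 0.16) = 0.63
((((r \/ ((~s -> q) -> p)) /\ (q \/ ~r)) -> (~r -> (~q -> r))) -> ((q \/ r) \/ p)): 1 > 0.63, so result = 0.63
~p: Gödel ¬ of 0.16 = 0 (operand ≠ 0)
(((((r \/ ((~s -> q) -> p)) /\ (q \/ ~r)) -> (~r -> (~q -> r))) -> ((q \/ r) \/ p)) \/ ~p) = max(0.63, 0) = 0.63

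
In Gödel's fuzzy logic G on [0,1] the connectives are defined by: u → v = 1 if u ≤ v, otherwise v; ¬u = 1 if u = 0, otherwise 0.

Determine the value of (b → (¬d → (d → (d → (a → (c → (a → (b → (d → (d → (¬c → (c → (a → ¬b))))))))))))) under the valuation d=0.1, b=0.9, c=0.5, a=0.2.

1.00

¬d: Gödel ¬ of 0.1 = 0 (operand ≠ 0)
¬c: Gödel ¬ of 0.5 = 0 (operand ≠ 0)
¬b: Gödel ¬ of 0.9 = 0 (operand ≠ 0)
(a → ¬b): 0.2 > 0, so result = 0
(c → (a → ¬b)): 0.5 > 0, so result = 0
(¬c → (c → (a → ¬b))): 0 ≤ 0, so result = 1
(d → (¬c → (c → (a → ¬b)))): 0.1 ≤ 1, so result = 1
(d → (d → (¬c → (c → (a → ¬b))))): 0.1 ≤ 1, so result = 1
(b → (d → (d → (¬c → (c → (a → ¬b)))))): 0.9 ≤ 1, so result = 1
(a → (b → (d → (d → (¬c → (c → (a → ¬b))))))): 0.2 ≤ 1, so result = 1
(c → (a → (b → (d → (d → (¬c → (c → (a → ¬b)))))))): 0.5 ≤ 1, so result = 1
(a → (c → (a → (b → (d → (d → (¬c → (c → (a → ¬b))))))))): 0.2 ≤ 1, so result = 1
(d → (a → (c → (a → (b → (d → (d → (¬c → (c → (a → ¬b)))))))))): 0.1 ≤ 1, so result = 1
(d → (d → (a → (c → (a → (b → (d → (d → (¬c → (c → (a → ¬b))))))))))): 0.1 ≤ 1, so result = 1
(¬d → (d → (d → (a → (c → (a → (b → (d → (d → (¬c → (c → (a → ¬b)))))))))))): 0 ≤ 1, so result = 1
(b → (¬d → (d → (d → (a → (c → (a → (b → (d → (d → (¬c → (c → (a → ¬b))))))))))))): 0.9 ≤ 1, so result = 1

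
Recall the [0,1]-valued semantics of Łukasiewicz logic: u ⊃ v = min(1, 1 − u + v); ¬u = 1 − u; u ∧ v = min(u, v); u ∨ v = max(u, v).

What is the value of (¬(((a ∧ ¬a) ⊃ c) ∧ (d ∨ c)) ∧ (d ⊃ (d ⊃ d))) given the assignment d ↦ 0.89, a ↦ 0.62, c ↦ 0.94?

0.06

¬a: Łukasiewicz ¬ gives 1 − 0.62 = 0.38
(a ∧ ¬a) = min(0.62, 0.38) = 0.38
((a ∧ ¬a) ⊃ c): min(1, 1 − 0.38 + 0.94) = 1
(d ∨ c) = max(0.89, 0.94) = 0.94
(((a ∧ ¬a) ⊃ c) ∧ (d ∨ c)) = min(1, 0.94) = 0.94
¬(((a ∧ ¬a) ⊃ c) ∧ (d ∨ c)): Łukasiewicz ¬ gives 1 − 0.94 = 0.06
(d ⊃ d): min(1, 1 − 0.89 + 0.89) = 1
(d ⊃ (d ⊃ d)): min(1, 1 − 0.89 + 1) = 1
(¬(((a ∧ ¬a) ⊃ c) ∧ (d ∨ c)) ∧ (d ⊃ (d ⊃ d))) = min(0.06, 1) = 0.06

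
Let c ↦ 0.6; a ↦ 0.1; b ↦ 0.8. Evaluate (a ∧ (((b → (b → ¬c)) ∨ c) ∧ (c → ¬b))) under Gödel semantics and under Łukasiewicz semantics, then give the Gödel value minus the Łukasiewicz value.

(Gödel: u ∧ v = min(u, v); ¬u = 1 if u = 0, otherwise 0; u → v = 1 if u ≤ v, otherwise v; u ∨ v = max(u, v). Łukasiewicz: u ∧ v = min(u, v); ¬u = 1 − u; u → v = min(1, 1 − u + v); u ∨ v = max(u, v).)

Gödel evaluation:
  ¬c: Gödel ¬ of 0.6 = 0 (operand ≠ 0)
  (b → ¬c): 0.8 > 0, so result = 0
  (b → (b → ¬c)): 0.8 > 0, so result = 0
  ((b → (b → ¬c)) ∨ c) = max(0, 0.6) = 0.6
  ¬b: Gödel ¬ of 0.8 = 0 (operand ≠ 0)
  (c → ¬b): 0.6 > 0, so result = 0
  (((b → (b → ¬c)) ∨ c) ∧ (c → ¬b)) = min(0.6, 0) = 0
  (a ∧ (((b → (b → ¬c)) ∨ c) ∧ (c → ¬b))) = min(0.1, 0) = 0
  Gödel value = 0
Łukasiewicz evaluation:
  ¬c: Łukasiewicz ¬ gives 1 − 0.6 = 0.4
  (b → ¬c): min(1, 1 − 0.8 + 0.4) = 0.6
  (b → (b → ¬c)): min(1, 1 − 0.8 + 0.6) = 0.8
  ((b → (b → ¬c)) ∨ c) = max(0.8, 0.6) = 0.8
  ¬b: Łukasiewicz ¬ gives 1 − 0.8 = 0.2
  (c → ¬b): min(1, 1 − 0.6 + 0.2) = 0.6
  (((b → (b → ¬c)) ∨ c) ∧ (c → ¬b)) = min(0.8, 0.6) = 0.6
  (a ∧ (((b → (b → ¬c)) ∨ c) ∧ (c → ¬b))) = min(0.1, 0.6) = 0.1
  Łukasiewicz value = 0.1
Difference: 0 − 0.1 = -0.10

-0.10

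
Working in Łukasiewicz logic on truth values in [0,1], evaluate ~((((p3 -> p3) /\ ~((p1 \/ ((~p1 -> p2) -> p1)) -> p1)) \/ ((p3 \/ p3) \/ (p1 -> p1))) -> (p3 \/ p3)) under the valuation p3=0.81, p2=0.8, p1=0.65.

(p3 -> p3): min(1, 1 − 0.81 + 0.81) = 1
~p1: Łukasiewicz ¬ gives 1 − 0.65 = 0.35
(~p1 -> p2): min(1, 1 − 0.35 + 0.8) = 1
((~p1 -> p2) -> p1): min(1, 1 − 1 + 0.65) = 0.65
(p1 \/ ((~p1 -> p2) -> p1)) = max(0.65, 0.65) = 0.65
((p1 \/ ((~p1 -> p2) -> p1)) -> p1): min(1, 1 − 0.65 + 0.65) = 1
~((p1 \/ ((~p1 -> p2) -> p1)) -> p1): Łukasiewicz ¬ gives 1 − 1 = 0
((p3 -> p3) /\ ~((p1 \/ ((~p1 -> p2) -> p1)) -> p1)) = min(1, 0) = 0
(p3 \/ p3) = max(0.81, 0.81) = 0.81
(p1 -> p1): min(1, 1 − 0.65 + 0.65) = 1
((p3 \/ p3) \/ (p1 -> p1)) = max(0.81, 1) = 1
(((p3 -> p3) /\ ~((p1 \/ ((~p1 -> p2) -> p1)) -> p1)) \/ ((p3 \/ p3) \/ (p1 -> p1))) = max(0, 1) = 1
(p3 \/ p3) = max(0.81, 0.81) = 0.81
((((p3 -> p3) /\ ~((p1 \/ ((~p1 -> p2) -> p1)) -> p1)) \/ ((p3 \/ p3) \/ (p1 -> p1))) -> (p3 \/ p3)): min(1, 1 − 1 + 0.81) = 0.81
~((((p3 -> p3) /\ ~((p1 \/ ((~p1 -> p2) -> p1)) -> p1)) \/ ((p3 \/ p3) \/ (p1 -> p1))) -> (p3 \/ p3)): Łukasiewicz ¬ gives 1 − 0.81 = 0.19

0.19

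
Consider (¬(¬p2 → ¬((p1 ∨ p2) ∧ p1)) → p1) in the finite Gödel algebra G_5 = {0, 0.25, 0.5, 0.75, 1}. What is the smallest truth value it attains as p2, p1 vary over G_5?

The minimum is attained at p2 = 0, p1 = 0.25:
  ¬p2: Gödel ¬ of 0 = 1 (operand is 0)
  (p1 ∨ p2) = max(0.25, 0) = 0.25
  ((p1 ∨ p2) ∧ p1) = min(0.25, 0.25) = 0.25
  ¬((p1 ∨ p2) ∧ p1): Gödel ¬ of 0.25 = 0 (operand ≠ 0)
  (¬p2 → ¬((p1 ∨ p2) ∧ p1)): 1 > 0, so result = 0
  ¬(¬p2 → ¬((p1 ∨ p2) ∧ p1)): Gödel ¬ of 0 = 1 (operand is 0)
  (¬(¬p2 → ¬((p1 ∨ p2) ∧ p1)) → p1): 1 > 0.25, so result = 0.25
Checking all 25 assignments confirms none give a value below 0.25.

0.25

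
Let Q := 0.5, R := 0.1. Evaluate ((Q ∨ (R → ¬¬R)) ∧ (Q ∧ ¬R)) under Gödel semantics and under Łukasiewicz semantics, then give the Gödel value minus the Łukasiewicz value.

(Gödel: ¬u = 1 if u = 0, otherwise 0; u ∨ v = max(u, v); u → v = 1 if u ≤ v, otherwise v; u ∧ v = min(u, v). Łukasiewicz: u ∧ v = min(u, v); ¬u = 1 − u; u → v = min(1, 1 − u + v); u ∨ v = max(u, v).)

Gödel evaluation:
  ¬R: Gödel ¬ of 0.1 = 0 (operand ≠ 0)
  ¬¬R: Gödel ¬ of 0 = 1 (operand is 0)
  (R → ¬¬R): 0.1 ≤ 1, so result = 1
  (Q ∨ (R → ¬¬R)) = max(0.5, 1) = 1
  ¬R: Gödel ¬ of 0.1 = 0 (operand ≠ 0)
  (Q ∧ ¬R) = min(0.5, 0) = 0
  ((Q ∨ (R → ¬¬R)) ∧ (Q ∧ ¬R)) = min(1, 0) = 0
  Gödel value = 0
Łukasiewicz evaluation:
  ¬R: Łukasiewicz ¬ gives 1 − 0.1 = 0.9
  ¬¬R: Łukasiewicz ¬ gives 1 − 0.9 = 0.1
  (R → ¬¬R): min(1, 1 − 0.1 + 0.1) = 1
  (Q ∨ (R → ¬¬R)) = max(0.5, 1) = 1
  ¬R: Łukasiewicz ¬ gives 1 − 0.1 = 0.9
  (Q ∧ ¬R) = min(0.5, 0.9) = 0.5
  ((Q ∨ (R → ¬¬R)) ∧ (Q ∧ ¬R)) = min(1, 0.5) = 0.5
  Łukasiewicz value = 0.5
Difference: 0 − 0.5 = -0.50

-0.50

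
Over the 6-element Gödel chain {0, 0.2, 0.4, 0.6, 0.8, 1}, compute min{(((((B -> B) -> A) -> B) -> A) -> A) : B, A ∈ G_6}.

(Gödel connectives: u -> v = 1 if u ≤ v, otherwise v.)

0.20

The minimum is attained at B = 0, A = 0.2:
  (B -> B): 0 ≤ 0, so result = 1
  ((B -> B) -> A): 1 > 0.2, so result = 0.2
  (((B -> B) -> A) -> B): 0.2 > 0, so result = 0
  ((((B -> B) -> A) -> B) -> A): 0 ≤ 0.2, so result = 1
  (((((B -> B) -> A) -> B) -> A) -> A): 1 > 0.2, so result = 0.2
Checking all 36 assignments confirms none give a value below 0.20.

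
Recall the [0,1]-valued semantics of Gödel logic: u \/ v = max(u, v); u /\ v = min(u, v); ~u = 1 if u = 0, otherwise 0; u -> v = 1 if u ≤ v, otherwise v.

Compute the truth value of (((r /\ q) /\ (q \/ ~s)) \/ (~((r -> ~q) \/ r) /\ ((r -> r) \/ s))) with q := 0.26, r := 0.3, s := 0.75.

(r /\ q) = min(0.3, 0.26) = 0.26
~s: Gödel ¬ of 0.75 = 0 (operand ≠ 0)
(q \/ ~s) = max(0.26, 0) = 0.26
((r /\ q) /\ (q \/ ~s)) = min(0.26, 0.26) = 0.26
~q: Gödel ¬ of 0.26 = 0 (operand ≠ 0)
(r -> ~q): 0.3 > 0, so result = 0
((r -> ~q) \/ r) = max(0, 0.3) = 0.3
~((r -> ~q) \/ r): Gödel ¬ of 0.3 = 0 (operand ≠ 0)
(r -> r): 0.3 ≤ 0.3, so result = 1
((r -> r) \/ s) = max(1, 0.75) = 1
(~((r -> ~q) \/ r) /\ ((r -> r) \/ s)) = min(0, 1) = 0
(((r /\ q) /\ (q \/ ~s)) \/ (~((r -> ~q) \/ r) /\ ((r -> r) \/ s))) = max(0.26, 0) = 0.26

0.26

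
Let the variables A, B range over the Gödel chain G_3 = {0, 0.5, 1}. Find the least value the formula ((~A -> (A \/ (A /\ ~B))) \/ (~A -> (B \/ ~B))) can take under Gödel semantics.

The minimum is attained at A = 0, B = 0.5:
  ~A: Gödel ¬ of 0 = 1 (operand is 0)
  ~B: Gödel ¬ of 0.5 = 0 (operand ≠ 0)
  (A /\ ~B) = min(0, 0) = 0
  (A \/ (A /\ ~B)) = max(0, 0) = 0
  (~A -> (A \/ (A /\ ~B))): 1 > 0, so result = 0
  ~A: Gödel ¬ of 0 = 1 (operand is 0)
  ~B: Gödel ¬ of 0.5 = 0 (operand ≠ 0)
  (B \/ ~B) = max(0.5, 0) = 0.5
  (~A -> (B \/ ~B)): 1 > 0.5, so result = 0.5
  ((~A -> (A \/ (A /\ ~B))) \/ (~A -> (B \/ ~B))) = max(0, 0.5) = 0.5
Checking all 9 assignments confirms none give a value below 0.50.

0.50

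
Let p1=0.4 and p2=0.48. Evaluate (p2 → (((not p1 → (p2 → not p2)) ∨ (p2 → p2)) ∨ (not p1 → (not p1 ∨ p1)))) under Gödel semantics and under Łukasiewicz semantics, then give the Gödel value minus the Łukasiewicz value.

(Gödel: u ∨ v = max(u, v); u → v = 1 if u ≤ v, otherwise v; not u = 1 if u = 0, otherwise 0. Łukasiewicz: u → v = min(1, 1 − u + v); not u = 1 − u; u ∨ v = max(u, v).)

Gödel evaluation:
  not p1: Gödel ¬ of 0.4 = 0 (operand ≠ 0)
  not p2: Gödel ¬ of 0.48 = 0 (operand ≠ 0)
  (p2 → not p2): 0.48 > 0, so result = 0
  (not p1 → (p2 → not p2)): 0 ≤ 0, so result = 1
  (p2 → p2): 0.48 ≤ 0.48, so result = 1
  ((not p1 → (p2 → not p2)) ∨ (p2 → p2)) = max(1, 1) = 1
  not p1: Gödel ¬ of 0.4 = 0 (operand ≠ 0)
  not p1: Gödel ¬ of 0.4 = 0 (operand ≠ 0)
  (not p1 ∨ p1) = max(0, 0.4) = 0.4
  (not p1 → (not p1 ∨ p1)): 0 ≤ 0.4, so result = 1
  (((not p1 → (p2 → not p2)) ∨ (p2 → p2)) ∨ (not p1 → (not p1 ∨ p1))) = max(1, 1) = 1
  (p2 → (((not p1 → (p2 → not p2)) ∨ (p2 → p2)) ∨ (not p1 → (not p1 ∨ p1)))): 0.48 ≤ 1, so result = 1
  Gödel value = 1
Łukasiewicz evaluation:
  not p1: Łukasiewicz ¬ gives 1 − 0.4 = 0.6
  not p2: Łukasiewicz ¬ gives 1 − 0.48 = 0.52
  (p2 → not p2): min(1, 1 − 0.48 + 0.52) = 1
  (not p1 → (p2 → not p2)): min(1, 1 − 0.6 + 1) = 1
  (p2 → p2): min(1, 1 − 0.48 + 0.48) = 1
  ((not p1 → (p2 → not p2)) ∨ (p2 → p2)) = max(1, 1) = 1
  not p1: Łukasiewicz ¬ gives 1 − 0.4 = 0.6
  not p1: Łukasiewicz ¬ gives 1 − 0.4 = 0.6
  (not p1 ∨ p1) = max(0.6, 0.4) = 0.6
  (not p1 → (not p1 ∨ p1)): min(1, 1 − 0.6 + 0.6) = 1
  (((not p1 → (p2 → not p2)) ∨ (p2 → p2)) ∨ (not p1 → (not p1 ∨ p1))) = max(1, 1) = 1
  (p2 → (((not p1 → (p2 → not p2)) ∨ (p2 → p2)) ∨ (not p1 → (not p1 ∨ p1)))): min(1, 1 − 0.48 + 1) = 1
  Łukasiewicz value = 1
Difference: 1 − 1 = 0.00

0.00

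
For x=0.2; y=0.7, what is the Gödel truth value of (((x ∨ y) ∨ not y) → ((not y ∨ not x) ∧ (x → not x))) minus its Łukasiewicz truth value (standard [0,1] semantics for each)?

-1.00

Gödel evaluation:
  (x ∨ y) = max(0.2, 0.7) = 0.7
  not y: Gödel ¬ of 0.7 = 0 (operand ≠ 0)
  ((x ∨ y) ∨ not y) = max(0.7, 0) = 0.7
  not y: Gödel ¬ of 0.7 = 0 (operand ≠ 0)
  not x: Gödel ¬ of 0.2 = 0 (operand ≠ 0)
  (not y ∨ not x) = max(0, 0) = 0
  not x: Gödel ¬ of 0.2 = 0 (operand ≠ 0)
  (x → not x): 0.2 > 0, so result = 0
  ((not y ∨ not x) ∧ (x → not x)) = min(0, 0) = 0
  (((x ∨ y) ∨ not y) → ((not y ∨ not x) ∧ (x → not x))): 0.7 > 0, so result = 0
  Gödel value = 0
Łukasiewicz evaluation:
  (x ∨ y) = max(0.2, 0.7) = 0.7
  not y: Łukasiewicz ¬ gives 1 − 0.7 = 0.3
  ((x ∨ y) ∨ not y) = max(0.7, 0.3) = 0.7
  not y: Łukasiewicz ¬ gives 1 − 0.7 = 0.3
  not x: Łukasiewicz ¬ gives 1 − 0.2 = 0.8
  (not y ∨ not x) = max(0.3, 0.8) = 0.8
  not x: Łukasiewicz ¬ gives 1 − 0.2 = 0.8
  (x → not x): min(1, 1 − 0.2 + 0.8) = 1
  ((not y ∨ not x) ∧ (x → not x)) = min(0.8, 1) = 0.8
  (((x ∨ y) ∨ not y) → ((not y ∨ not x) ∧ (x → not x))): min(1, 1 − 0.7 + 0.8) = 1
  Łukasiewicz value = 1
Difference: 0 − 1 = -1.00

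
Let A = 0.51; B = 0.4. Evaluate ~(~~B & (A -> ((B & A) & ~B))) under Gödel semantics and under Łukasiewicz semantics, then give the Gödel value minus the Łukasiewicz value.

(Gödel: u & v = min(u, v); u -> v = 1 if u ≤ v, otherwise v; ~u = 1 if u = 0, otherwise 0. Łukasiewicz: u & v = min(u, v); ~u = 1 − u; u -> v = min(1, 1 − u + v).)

0.40

Gödel evaluation:
  ~B: Gödel ¬ of 0.4 = 0 (operand ≠ 0)
  ~~B: Gödel ¬ of 0 = 1 (operand is 0)
  (B & A) = min(0.4, 0.51) = 0.4
  ~B: Gödel ¬ of 0.4 = 0 (operand ≠ 0)
  ((B & A) & ~B) = min(0.4, 0) = 0
  (A -> ((B & A) & ~B)): 0.51 > 0, so result = 0
  (~~B & (A -> ((B & A) & ~B))) = min(1, 0) = 0
  ~(~~B & (A -> ((B & A) & ~B))): Gödel ¬ of 0 = 1 (operand is 0)
  Gödel value = 1
Łukasiewicz evaluation:
  ~B: Łukasiewicz ¬ gives 1 − 0.4 = 0.6
  ~~B: Łukasiewicz ¬ gives 1 − 0.6 = 0.4
  (B & A) = min(0.4, 0.51) = 0.4
  ~B: Łukasiewicz ¬ gives 1 − 0.4 = 0.6
  ((B & A) & ~B) = min(0.4, 0.6) = 0.4
  (A -> ((B & A) & ~B)): min(1, 1 − 0.51 + 0.4) = 0.89
  (~~B & (A -> ((B & A) & ~B))) = min(0.4, 0.89) = 0.4
  ~(~~B & (A -> ((B & A) & ~B))): Łukasiewicz ¬ gives 1 − 0.4 = 0.6
  Łukasiewicz value = 0.6
Difference: 1 − 0.6 = 0.40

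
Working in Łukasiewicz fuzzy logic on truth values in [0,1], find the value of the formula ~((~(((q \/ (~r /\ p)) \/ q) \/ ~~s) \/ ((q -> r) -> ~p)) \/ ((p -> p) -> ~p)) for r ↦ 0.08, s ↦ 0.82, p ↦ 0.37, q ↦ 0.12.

~r: Łukasiewicz ¬ gives 1 − 0.08 = 0.92
(~r /\ p) = min(0.92, 0.37) = 0.37
(q \/ (~r /\ p)) = max(0.12, 0.37) = 0.37
((q \/ (~r /\ p)) \/ q) = max(0.37, 0.12) = 0.37
~s: Łukasiewicz ¬ gives 1 − 0.82 = 0.18
~~s: Łukasiewicz ¬ gives 1 − 0.18 = 0.82
(((q \/ (~r /\ p)) \/ q) \/ ~~s) = max(0.37, 0.82) = 0.82
~(((q \/ (~r /\ p)) \/ q) \/ ~~s): Łukasiewicz ¬ gives 1 − 0.82 = 0.18
(q -> r): min(1, 1 − 0.12 + 0.08) = 0.96
~p: Łukasiewicz ¬ gives 1 − 0.37 = 0.63
((q -> r) -> ~p): min(1, 1 − 0.96 + 0.63) = 0.67
(~(((q \/ (~r /\ p)) \/ q) \/ ~~s) \/ ((q -> r) -> ~p)) = max(0.18, 0.67) = 0.67
(p -> p): min(1, 1 − 0.37 + 0.37) = 1
~p: Łukasiewicz ¬ gives 1 − 0.37 = 0.63
((p -> p) -> ~p): min(1, 1 − 1 + 0.63) = 0.63
((~(((q \/ (~r /\ p)) \/ q) \/ ~~s) \/ ((q -> r) -> ~p)) \/ ((p -> p) -> ~p)) = max(0.67, 0.63) = 0.67
~((~(((q \/ (~r /\ p)) \/ q) \/ ~~s) \/ ((q -> r) -> ~p)) \/ ((p -> p) -> ~p)): Łukasiewicz ¬ gives 1 − 0.67 = 0.33

0.33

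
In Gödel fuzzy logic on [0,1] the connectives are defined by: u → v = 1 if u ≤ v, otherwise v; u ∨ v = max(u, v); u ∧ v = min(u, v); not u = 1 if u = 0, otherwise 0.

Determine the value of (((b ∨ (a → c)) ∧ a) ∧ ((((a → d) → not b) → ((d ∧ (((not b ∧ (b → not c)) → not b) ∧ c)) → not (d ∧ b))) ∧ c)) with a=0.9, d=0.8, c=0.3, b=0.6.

0.30

(a → c): 0.9 > 0.3, so result = 0.3
(b ∨ (a → c)) = max(0.6, 0.3) = 0.6
((b ∨ (a → c)) ∧ a) = min(0.6, 0.9) = 0.6
(a → d): 0.9 > 0.8, so result = 0.8
not b: Gödel ¬ of 0.6 = 0 (operand ≠ 0)
((a → d) → not b): 0.8 > 0, so result = 0
not b: Gödel ¬ of 0.6 = 0 (operand ≠ 0)
not c: Gödel ¬ of 0.3 = 0 (operand ≠ 0)
(b → not c): 0.6 > 0, so result = 0
(not b ∧ (b → not c)) = min(0, 0) = 0
not b: Gödel ¬ of 0.6 = 0 (operand ≠ 0)
((not b ∧ (b → not c)) → not b): 0 ≤ 0, so result = 1
(((not b ∧ (b → not c)) → not b) ∧ c) = min(1, 0.3) = 0.3
(d ∧ (((not b ∧ (b → not c)) → not b) ∧ c)) = min(0.8, 0.3) = 0.3
(d ∧ b) = min(0.8, 0.6) = 0.6
not (d ∧ b): Gödel ¬ of 0.6 = 0 (operand ≠ 0)
((d ∧ (((not b ∧ (b → not c)) → not b) ∧ c)) → not (d ∧ b)): 0.3 > 0, so result = 0
(((a → d) → not b) → ((d ∧ (((not b ∧ (b → not c)) → not b) ∧ c)) → not (d ∧ b))): 0 ≤ 0, so result = 1
((((a → d) → not b) → ((d ∧ (((not b ∧ (b → not c)) → not b) ∧ c)) → not (d ∧ b))) ∧ c) = min(1, 0.3) = 0.3
(((b ∨ (a → c)) ∧ a) ∧ ((((a → d) → not b) → ((d ∧ (((not b ∧ (b → not c)) → not b) ∧ c)) → not (d ∧ b))) ∧ c)) = min(0.6, 0.3) = 0.3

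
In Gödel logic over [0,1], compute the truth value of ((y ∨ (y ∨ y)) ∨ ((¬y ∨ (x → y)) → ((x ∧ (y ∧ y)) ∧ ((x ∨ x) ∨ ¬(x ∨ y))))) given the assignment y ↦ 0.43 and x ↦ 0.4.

(y ∨ y) = max(0.43, 0.43) = 0.43
(y ∨ (y ∨ y)) = max(0.43, 0.43) = 0.43
¬y: Gödel ¬ of 0.43 = 0 (operand ≠ 0)
(x → y): 0.4 ≤ 0.43, so result = 1
(¬y ∨ (x → y)) = max(0, 1) = 1
(y ∧ y) = min(0.43, 0.43) = 0.43
(x ∧ (y ∧ y)) = min(0.4, 0.43) = 0.4
(x ∨ x) = max(0.4, 0.4) = 0.4
(x ∨ y) = max(0.4, 0.43) = 0.43
¬(x ∨ y): Gödel ¬ of 0.43 = 0 (operand ≠ 0)
((x ∨ x) ∨ ¬(x ∨ y)) = max(0.4, 0) = 0.4
((x ∧ (y ∧ y)) ∧ ((x ∨ x) ∨ ¬(x ∨ y))) = min(0.4, 0.4) = 0.4
((¬y ∨ (x → y)) → ((x ∧ (y ∧ y)) ∧ ((x ∨ x) ∨ ¬(x ∨ y)))): 1 > 0.4, so result = 0.4
((y ∨ (y ∨ y)) ∨ ((¬y ∨ (x → y)) → ((x ∧ (y ∧ y)) ∧ ((x ∨ x) ∨ ¬(x ∨ y))))) = max(0.43, 0.4) = 0.43

0.43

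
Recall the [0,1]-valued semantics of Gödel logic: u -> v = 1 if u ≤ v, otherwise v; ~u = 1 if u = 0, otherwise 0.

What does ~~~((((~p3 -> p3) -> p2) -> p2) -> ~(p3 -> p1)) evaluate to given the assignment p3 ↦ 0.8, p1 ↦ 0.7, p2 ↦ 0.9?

1.00

~p3: Gödel ¬ of 0.8 = 0 (operand ≠ 0)
(~p3 -> p3): 0 ≤ 0.8, so result = 1
((~p3 -> p3) -> p2): 1 > 0.9, so result = 0.9
(((~p3 -> p3) -> p2) -> p2): 0.9 ≤ 0.9, so result = 1
(p3 -> p1): 0.8 > 0.7, so result = 0.7
~(p3 -> p1): Gödel ¬ of 0.7 = 0 (operand ≠ 0)
((((~p3 -> p3) -> p2) -> p2) -> ~(p3 -> p1)): 1 > 0, so result = 0
~((((~p3 -> p3) -> p2) -> p2) -> ~(p3 -> p1)): Gödel ¬ of 0 = 1 (operand is 0)
~~((((~p3 -> p3) -> p2) -> p2) -> ~(p3 -> p1)): Gödel ¬ of 1 = 0 (operand ≠ 0)
~~~((((~p3 -> p3) -> p2) -> p2) -> ~(p3 -> p1)): Gödel ¬ of 0 = 1 (operand is 0)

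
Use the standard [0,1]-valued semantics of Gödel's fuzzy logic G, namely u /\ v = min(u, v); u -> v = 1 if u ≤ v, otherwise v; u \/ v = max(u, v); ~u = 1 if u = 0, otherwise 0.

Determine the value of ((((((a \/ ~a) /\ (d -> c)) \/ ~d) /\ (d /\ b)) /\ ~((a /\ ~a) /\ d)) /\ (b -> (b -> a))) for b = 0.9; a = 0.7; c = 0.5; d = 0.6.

~a: Gödel ¬ of 0.7 = 0 (operand ≠ 0)
(a \/ ~a) = max(0.7, 0) = 0.7
(d -> c): 0.6 > 0.5, so result = 0.5
((a \/ ~a) /\ (d -> c)) = min(0.7, 0.5) = 0.5
~d: Gödel ¬ of 0.6 = 0 (operand ≠ 0)
(((a \/ ~a) /\ (d -> c)) \/ ~d) = max(0.5, 0) = 0.5
(d /\ b) = min(0.6, 0.9) = 0.6
((((a \/ ~a) /\ (d -> c)) \/ ~d) /\ (d /\ b)) = min(0.5, 0.6) = 0.5
~a: Gödel ¬ of 0.7 = 0 (operand ≠ 0)
(a /\ ~a) = min(0.7, 0) = 0
((a /\ ~a) /\ d) = min(0, 0.6) = 0
~((a /\ ~a) /\ d): Gödel ¬ of 0 = 1 (operand is 0)
(((((a \/ ~a) /\ (d -> c)) \/ ~d) /\ (d /\ b)) /\ ~((a /\ ~a) /\ d)) = min(0.5, 1) = 0.5
(b -> a): 0.9 > 0.7, so result = 0.7
(b -> (b -> a)): 0.9 > 0.7, so result = 0.7
((((((a \/ ~a) /\ (d -> c)) \/ ~d) /\ (d /\ b)) /\ ~((a /\ ~a) /\ d)) /\ (b -> (b -> a))) = min(0.5, 0.7) = 0.5

0.50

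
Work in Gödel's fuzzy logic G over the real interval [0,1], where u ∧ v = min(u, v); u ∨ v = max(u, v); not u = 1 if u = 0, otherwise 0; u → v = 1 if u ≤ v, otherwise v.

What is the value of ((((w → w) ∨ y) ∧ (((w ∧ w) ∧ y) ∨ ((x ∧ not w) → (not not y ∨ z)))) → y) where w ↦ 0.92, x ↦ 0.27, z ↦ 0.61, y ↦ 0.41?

0.41

(w → w): 0.92 ≤ 0.92, so result = 1
((w → w) ∨ y) = max(1, 0.41) = 1
(w ∧ w) = min(0.92, 0.92) = 0.92
((w ∧ w) ∧ y) = min(0.92, 0.41) = 0.41
not w: Gödel ¬ of 0.92 = 0 (operand ≠ 0)
(x ∧ not w) = min(0.27, 0) = 0
not y: Gödel ¬ of 0.41 = 0 (operand ≠ 0)
not not y: Gödel ¬ of 0 = 1 (operand is 0)
(not not y ∨ z) = max(1, 0.61) = 1
((x ∧ not w) → (not not y ∨ z)): 0 ≤ 1, so result = 1
(((w ∧ w) ∧ y) ∨ ((x ∧ not w) → (not not y ∨ z))) = max(0.41, 1) = 1
(((w → w) ∨ y) ∧ (((w ∧ w) ∧ y) ∨ ((x ∧ not w) → (not not y ∨ z)))) = min(1, 1) = 1
((((w → w) ∨ y) ∧ (((w ∧ w) ∧ y) ∨ ((x ∧ not w) → (not not y ∨ z)))) → y): 1 > 0.41, so result = 0.41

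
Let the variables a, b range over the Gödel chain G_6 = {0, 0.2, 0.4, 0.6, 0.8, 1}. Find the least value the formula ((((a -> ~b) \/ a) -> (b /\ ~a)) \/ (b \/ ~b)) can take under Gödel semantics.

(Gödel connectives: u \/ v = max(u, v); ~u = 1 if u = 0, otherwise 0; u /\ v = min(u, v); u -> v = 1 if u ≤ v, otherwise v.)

0.20

The minimum is attained at a = 0, b = 0.2:
  ~b: Gödel ¬ of 0.2 = 0 (operand ≠ 0)
  (a -> ~b): 0 ≤ 0, so result = 1
  ((a -> ~b) \/ a) = max(1, 0) = 1
  ~a: Gödel ¬ of 0 = 1 (operand is 0)
  (b /\ ~a) = min(0.2, 1) = 0.2
  (((a -> ~b) \/ a) -> (b /\ ~a)): 1 > 0.2, so result = 0.2
  ~b: Gödel ¬ of 0.2 = 0 (operand ≠ 0)
  (b \/ ~b) = max(0.2, 0) = 0.2
  ((((a -> ~b) \/ a) -> (b /\ ~a)) \/ (b \/ ~b)) = max(0.2, 0.2) = 0.2
Checking all 36 assignments confirms none give a value below 0.20.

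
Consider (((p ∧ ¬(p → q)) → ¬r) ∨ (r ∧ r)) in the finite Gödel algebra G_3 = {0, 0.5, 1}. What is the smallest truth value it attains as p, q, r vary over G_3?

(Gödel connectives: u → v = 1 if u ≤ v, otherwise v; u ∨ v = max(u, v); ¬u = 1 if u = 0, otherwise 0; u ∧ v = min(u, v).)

The minimum is attained at p = 0.5, q = 0, r = 0.5:
  (p → q): 0.5 > 0, so result = 0
  ¬(p → q): Gödel ¬ of 0 = 1 (operand is 0)
  (p ∧ ¬(p → q)) = min(0.5, 1) = 0.5
  ¬r: Gödel ¬ of 0.5 = 0 (operand ≠ 0)
  ((p ∧ ¬(p → q)) → ¬r): 0.5 > 0, so result = 0
  (r ∧ r) = min(0.5, 0.5) = 0.5
  (((p ∧ ¬(p → q)) → ¬r) ∨ (r ∧ r)) = max(0, 0.5) = 0.5
Checking all 27 assignments confirms none give a value below 0.50.

0.50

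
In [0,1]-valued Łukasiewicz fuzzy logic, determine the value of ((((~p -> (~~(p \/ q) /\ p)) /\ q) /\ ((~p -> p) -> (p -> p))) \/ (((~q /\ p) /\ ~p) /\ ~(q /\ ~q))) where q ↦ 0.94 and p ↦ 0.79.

0.94

~p: Łukasiewicz ¬ gives 1 − 0.79 = 0.21
(p \/ q) = max(0.79, 0.94) = 0.94
~(p \/ q): Łukasiewicz ¬ gives 1 − 0.94 = 0.06
~~(p \/ q): Łukasiewicz ¬ gives 1 − 0.06 = 0.94
(~~(p \/ q) /\ p) = min(0.94, 0.79) = 0.79
(~p -> (~~(p \/ q) /\ p)): min(1, 1 − 0.21 + 0.79) = 1
((~p -> (~~(p \/ q) /\ p)) /\ q) = min(1, 0.94) = 0.94
~p: Łukasiewicz ¬ gives 1 − 0.79 = 0.21
(~p -> p): min(1, 1 − 0.21 + 0.79) = 1
(p -> p): min(1, 1 − 0.79 + 0.79) = 1
((~p -> p) -> (p -> p)): min(1, 1 − 1 + 1) = 1
(((~p -> (~~(p \/ q) /\ p)) /\ q) /\ ((~p -> p) -> (p -> p))) = min(0.94, 1) = 0.94
~q: Łukasiewicz ¬ gives 1 − 0.94 = 0.06
(~q /\ p) = min(0.06, 0.79) = 0.06
~p: Łukasiewicz ¬ gives 1 − 0.79 = 0.21
((~q /\ p) /\ ~p) = min(0.06, 0.21) = 0.06
~q: Łukasiewicz ¬ gives 1 − 0.94 = 0.06
(q /\ ~q) = min(0.94, 0.06) = 0.06
~(q /\ ~q): Łukasiewicz ¬ gives 1 − 0.06 = 0.94
(((~q /\ p) /\ ~p) /\ ~(q /\ ~q)) = min(0.06, 0.94) = 0.06
((((~p -> (~~(p \/ q) /\ p)) /\ q) /\ ((~p -> p) -> (p -> p))) \/ (((~q /\ p) /\ ~p) /\ ~(q /\ ~q))) = max(0.94, 0.06) = 0.94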